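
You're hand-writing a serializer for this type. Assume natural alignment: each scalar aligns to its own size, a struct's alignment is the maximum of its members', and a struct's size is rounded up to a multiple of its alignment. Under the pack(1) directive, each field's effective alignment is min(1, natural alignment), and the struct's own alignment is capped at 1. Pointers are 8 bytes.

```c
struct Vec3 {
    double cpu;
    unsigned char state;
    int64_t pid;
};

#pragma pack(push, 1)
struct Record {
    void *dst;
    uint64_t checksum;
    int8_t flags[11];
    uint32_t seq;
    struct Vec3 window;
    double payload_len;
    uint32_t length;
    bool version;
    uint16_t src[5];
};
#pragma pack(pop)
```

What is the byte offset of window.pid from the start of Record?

47

Vec3: cpu at 0 (size 8, align 8) → ends 8; state at 8 (size 1, align 1) → ends 9; pad 7 to align 8 for pid; pid at 16 (size 8, align 8) → ends 24; total 24 bytes, alignment 8
dst at 0 (size 8, align 1) → ends 8
checksum at 8 (size 8, align 1) → ends 16
flags at 16 (size 11, align 1) → ends 27
seq at 27 (size 4, align 1) → ends 31
window at 31 (size 24, align 1) → ends 55
within Vec3: pid at 16
31 + 16 = 47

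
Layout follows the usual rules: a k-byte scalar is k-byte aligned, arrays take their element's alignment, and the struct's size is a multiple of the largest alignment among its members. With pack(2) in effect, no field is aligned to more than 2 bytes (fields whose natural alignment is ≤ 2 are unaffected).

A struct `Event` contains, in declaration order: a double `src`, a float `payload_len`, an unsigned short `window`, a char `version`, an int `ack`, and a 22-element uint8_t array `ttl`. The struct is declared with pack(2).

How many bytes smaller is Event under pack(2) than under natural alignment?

natural layout:
  @0: src [8B, align 8] → 8
  @8: payload_len [4B, align 4] → 12
  @12: window [2B, align 2] → 14
  @14: version [1B, align 1] → 15
  +1 pad (align 4)
  @16: ack [4B, align 4] → 20
  @20: ttl [22B, align 1] → 42
  +6 tail pad (align 8)
  size 48, align 8
packed(2) layout:
  @0: src [8B, align 2] → 8
  @8: payload_len [4B, align 2] → 12
  @12: window [2B, align 2] → 14
  @14: version [1B, align 1] → 15
  +1 pad (align 2)
  @16: ack [4B, align 2] → 20
  @20: ttl [22B, align 1] → 42
  size 42, align 2
48 − 42 = 6

6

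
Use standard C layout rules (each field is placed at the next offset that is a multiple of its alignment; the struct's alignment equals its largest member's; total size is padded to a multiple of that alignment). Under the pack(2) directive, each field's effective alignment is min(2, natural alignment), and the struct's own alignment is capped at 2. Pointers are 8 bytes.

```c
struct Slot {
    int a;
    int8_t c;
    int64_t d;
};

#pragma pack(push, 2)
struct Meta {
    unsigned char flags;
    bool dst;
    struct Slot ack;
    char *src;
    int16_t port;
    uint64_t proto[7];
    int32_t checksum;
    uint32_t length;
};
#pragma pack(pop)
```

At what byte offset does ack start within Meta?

Slot: 0..4  a  (4B, 4-aligned); 4..5  c  (1B, 1-aligned); 5..8  -- padding (3B); 8..16  d  (8B, 8-aligned); sizeof = 16, alignof = 8
0..1  flags  (1B, 1-aligned)
1..2  dst  (1B, 1-aligned)
2..18  ack  (16B, 2-aligned)

2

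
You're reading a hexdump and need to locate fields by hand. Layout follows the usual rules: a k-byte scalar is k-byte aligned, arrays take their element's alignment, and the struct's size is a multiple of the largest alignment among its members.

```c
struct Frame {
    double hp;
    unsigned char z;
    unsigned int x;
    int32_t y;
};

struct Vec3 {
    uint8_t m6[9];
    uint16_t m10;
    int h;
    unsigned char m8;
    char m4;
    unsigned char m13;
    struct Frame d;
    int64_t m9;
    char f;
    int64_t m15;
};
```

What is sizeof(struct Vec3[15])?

Frame: 0..8  hp  (8B, 8-aligned); 8..9  z  (1B, 1-aligned); 9..12  -- padding (3B); 12..16  x  (4B, 4-aligned); 16..20  y  (4B, 4-aligned); 20..24  -- tail padding (4B); sizeof = 24, alignof = 8
0..9  m6  (9B, 1-aligned)
9..10  -- padding (1B)
10..12  m10  (2B, 2-aligned)
12..16  h  (4B, 4-aligned)
16..17  m8  (1B, 1-aligned)
17..18  m4  (1B, 1-aligned)
18..19  m13  (1B, 1-aligned)
19..24  -- padding (5B)
24..48  d  (24B, 8-aligned)
48..56  m9  (8B, 8-aligned)
56..57  f  (1B, 1-aligned)
57..64  -- padding (7B)
64..72  m15  (8B, 8-aligned)
sizeof = 72, alignof = 8
array of 15: 15 × 72 = 1080

1080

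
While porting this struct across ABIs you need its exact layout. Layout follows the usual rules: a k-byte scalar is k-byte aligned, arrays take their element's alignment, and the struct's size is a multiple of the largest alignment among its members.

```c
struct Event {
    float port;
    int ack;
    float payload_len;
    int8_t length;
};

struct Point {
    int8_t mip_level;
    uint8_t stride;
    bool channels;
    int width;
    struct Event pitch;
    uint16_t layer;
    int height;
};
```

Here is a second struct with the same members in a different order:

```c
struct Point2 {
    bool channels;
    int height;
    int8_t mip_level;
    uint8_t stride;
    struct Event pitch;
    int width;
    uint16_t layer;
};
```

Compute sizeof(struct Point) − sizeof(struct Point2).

-4

Event: @0: port [4B, align 4] → 4; @4: ack [4B, align 4] → 8; @8: payload_len [4B, align 4] → 12; @12: length [1B, align 1] → 13; +3 tail pad (align 4); size 16, align 4
@0: mip_level [1B, align 1] → 1
@1: stride [1B, align 1] → 2
@2: channels [1B, align 1] → 3
+1 pad (align 4)
@4: width [4B, align 4] → 8
@8: pitch [16B, align 4] → 24
@24: layer [2B, align 2] → 26
+2 pad (align 4)
@28: height [4B, align 4] → 32
size 32, align 4
— Point2 —
@0: channels [1B, align 1] → 1
+3 pad (align 4)
@4: height [4B, align 4] → 8
@8: mip_level [1B, align 1] → 9
@9: stride [1B, align 1] → 10
+2 pad (align 4)
@12: pitch [16B, align 4] → 28
@28: width [4B, align 4] → 32
@32: layer [2B, align 2] → 34
+2 tail pad (align 4)
size 36, align 4
32 − 36 = -4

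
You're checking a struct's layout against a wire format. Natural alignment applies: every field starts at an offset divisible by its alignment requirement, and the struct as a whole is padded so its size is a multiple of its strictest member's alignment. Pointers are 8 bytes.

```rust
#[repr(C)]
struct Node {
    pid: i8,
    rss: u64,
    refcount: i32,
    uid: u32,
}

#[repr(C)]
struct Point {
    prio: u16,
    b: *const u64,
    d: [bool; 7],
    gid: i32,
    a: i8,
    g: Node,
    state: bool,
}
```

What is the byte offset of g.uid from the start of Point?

52

Node: pid at 0 (size 1, align 1) → ends 1; pad 7 to align 8 for rss; rss at 8 (size 8, align 8) → ends 16; refcount at 16 (size 4, align 4) → ends 20; uid at 20 (size 4, align 4) → ends 24; total 24 bytes, alignment 8
prio at 0 (size 2, align 2) → ends 2
pad 6 to align 8 for b
b at 8 (size 8, align 8) → ends 16
d at 16 (size 7, align 1) → ends 23
pad 1 to align 4 for gid
gid at 24 (size 4, align 4) → ends 28
a at 28 (size 1, align 1) → ends 29
pad 3 to align 8 for g
g at 32 (size 24, align 8) → ends 56
within Node: uid at 20
32 + 20 = 52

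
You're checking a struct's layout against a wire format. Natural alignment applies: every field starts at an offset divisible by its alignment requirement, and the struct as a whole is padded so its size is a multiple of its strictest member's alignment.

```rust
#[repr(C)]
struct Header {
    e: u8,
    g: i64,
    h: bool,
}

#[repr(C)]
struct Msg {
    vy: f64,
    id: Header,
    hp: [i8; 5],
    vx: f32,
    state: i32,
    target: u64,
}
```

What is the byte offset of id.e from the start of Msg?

8

Header: e at 0 (size 1, align 1) → ends 1; pad 7 to align 8 for g; g at 8 (size 8, align 8) → ends 16; h at 16 (size 1, align 1) → ends 17; tail pad 7 to reach multiple of 8; total 24 bytes, alignment 8
vy at 0 (size 8, align 8) → ends 8
id at 8 (size 24, align 8) → ends 32
within Header: e at 0
8 + 0 = 8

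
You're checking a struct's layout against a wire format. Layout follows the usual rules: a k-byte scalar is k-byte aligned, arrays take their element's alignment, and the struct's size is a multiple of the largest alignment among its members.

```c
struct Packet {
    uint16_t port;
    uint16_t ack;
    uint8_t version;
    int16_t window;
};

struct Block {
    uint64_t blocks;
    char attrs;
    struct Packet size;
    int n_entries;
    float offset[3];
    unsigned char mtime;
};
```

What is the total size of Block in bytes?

40 bytes

Packet: 0..2  port  (2B, 2-aligned); 2..4  ack  (2B, 2-aligned); 4..5  version  (1B, 1-aligned); 5..6  -- padding (1B); 6..8  window  (2B, 2-aligned); sizeof = 8, alignof = 2
0..8  blocks  (8B, 8-aligned)
8..9  attrs  (1B, 1-aligned)
9..10  -- padding (1B)
10..18  size  (8B, 2-aligned)
18..20  -- padding (2B)
20..24  n_entries  (4B, 4-aligned)
24..36  offset  (12B, 4-aligned)
36..37  mtime  (1B, 1-aligned)
37..40  -- tail padding (3B)
sizeof = 40, alignof = 8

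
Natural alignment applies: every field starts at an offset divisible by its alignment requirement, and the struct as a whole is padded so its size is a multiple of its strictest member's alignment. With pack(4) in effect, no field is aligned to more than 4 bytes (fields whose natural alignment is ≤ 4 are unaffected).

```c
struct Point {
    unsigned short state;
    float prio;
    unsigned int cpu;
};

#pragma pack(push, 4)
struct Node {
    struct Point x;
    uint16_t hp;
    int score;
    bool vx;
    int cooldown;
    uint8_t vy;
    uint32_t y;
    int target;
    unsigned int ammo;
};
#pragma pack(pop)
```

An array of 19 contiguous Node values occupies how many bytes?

836

Point: 0..2  state  (2B, 2-aligned); 2..4  -- padding (2B); 4..8  prio  (4B, 4-aligned); 8..12  cpu  (4B, 4-aligned); sizeof = 12, alignof = 4
0..12  x  (12B, 4-aligned)
12..14  hp  (2B, 2-aligned)
14..16  -- padding (2B)
16..20  score  (4B, 4-aligned)
20..21  vx  (1B, 1-aligned)
21..24  -- padding (3B)
24..28  cooldown  (4B, 4-aligned)
28..29  vy  (1B, 1-aligned)
29..32  -- padding (3B)
32..36  y  (4B, 4-aligned)
36..40  target  (4B, 4-aligned)
40..44  ammo  (4B, 4-aligned)
sizeof = 44, alignof = 4
array of 19: 19 × 44 = 836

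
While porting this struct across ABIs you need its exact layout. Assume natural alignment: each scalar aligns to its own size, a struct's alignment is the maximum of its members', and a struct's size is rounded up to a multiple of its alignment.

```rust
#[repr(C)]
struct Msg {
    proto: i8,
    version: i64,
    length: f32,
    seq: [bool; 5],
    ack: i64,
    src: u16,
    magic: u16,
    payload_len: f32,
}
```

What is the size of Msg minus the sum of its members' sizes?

14

0..1  proto  (1B, 1-aligned)
1..8  -- padding (7B)
8..16  version  (8B, 8-aligned)
16..20  length  (4B, 4-aligned)
20..25  seq  (5B, 1-aligned)
25..32  -- padding (7B)
32..40  ack  (8B, 8-aligned)
40..42  src  (2B, 2-aligned)
42..44  magic  (2B, 2-aligned)
44..48  payload_len  (4B, 4-aligned)
sizeof = 48, alignof = 8
data bytes 34, size 48 → padding 14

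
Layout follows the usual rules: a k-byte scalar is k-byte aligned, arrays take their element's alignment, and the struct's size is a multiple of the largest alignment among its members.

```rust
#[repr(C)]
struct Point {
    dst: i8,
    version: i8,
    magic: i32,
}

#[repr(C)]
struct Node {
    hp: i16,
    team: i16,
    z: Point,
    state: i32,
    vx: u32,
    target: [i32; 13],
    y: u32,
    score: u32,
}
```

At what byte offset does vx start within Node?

16

Point: @0: dst [1B, align 1] → 1; @1: version [1B, align 1] → 2; +2 pad (align 4); @4: magic [4B, align 4] → 8; size 8, align 4
@0: hp [2B, align 2] → 2
@2: team [2B, align 2] → 4
@4: z [8B, align 4] → 12
@12: state [4B, align 4] → 16
@16: vx [4B, align 4] → 20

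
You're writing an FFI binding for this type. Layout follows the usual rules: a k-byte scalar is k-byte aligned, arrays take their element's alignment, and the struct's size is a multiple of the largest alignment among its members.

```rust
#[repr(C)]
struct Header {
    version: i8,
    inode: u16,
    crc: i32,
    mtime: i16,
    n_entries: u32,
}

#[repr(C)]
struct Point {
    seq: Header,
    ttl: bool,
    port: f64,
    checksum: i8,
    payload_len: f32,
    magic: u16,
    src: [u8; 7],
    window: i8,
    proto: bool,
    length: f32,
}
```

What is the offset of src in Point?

42

Header: 0..1  version  (1B, 1-aligned); 1..2  -- padding (1B); 2..4  inode  (2B, 2-aligned); 4..8  crc  (4B, 4-aligned); 8..10  mtime  (2B, 2-aligned); 10..12  -- padding (2B); 12..16  n_entries  (4B, 4-aligned); sizeof = 16, alignof = 4
0..16  seq  (16B, 4-aligned)
16..17  ttl  (1B, 1-aligned)
17..24  -- padding (7B)
24..32  port  (8B, 8-aligned)
32..33  checksum  (1B, 1-aligned)
33..36  -- padding (3B)
36..40  payload_len  (4B, 4-aligned)
40..42  magic  (2B, 2-aligned)
42..49  src  (7B, 1-aligned)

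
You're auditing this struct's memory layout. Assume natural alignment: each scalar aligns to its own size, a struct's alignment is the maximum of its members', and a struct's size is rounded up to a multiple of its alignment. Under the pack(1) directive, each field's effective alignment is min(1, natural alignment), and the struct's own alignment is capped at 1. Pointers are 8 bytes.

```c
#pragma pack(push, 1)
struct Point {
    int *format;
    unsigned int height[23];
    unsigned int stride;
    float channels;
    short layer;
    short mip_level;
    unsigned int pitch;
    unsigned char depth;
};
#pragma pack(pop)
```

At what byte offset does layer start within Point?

108

@0: format [8B, align 1] → 8
@8: height [92B, align 1] → 100
@100: stride [4B, align 1] → 104
@104: channels [4B, align 1] → 108
@108: layer [2B, align 1] → 110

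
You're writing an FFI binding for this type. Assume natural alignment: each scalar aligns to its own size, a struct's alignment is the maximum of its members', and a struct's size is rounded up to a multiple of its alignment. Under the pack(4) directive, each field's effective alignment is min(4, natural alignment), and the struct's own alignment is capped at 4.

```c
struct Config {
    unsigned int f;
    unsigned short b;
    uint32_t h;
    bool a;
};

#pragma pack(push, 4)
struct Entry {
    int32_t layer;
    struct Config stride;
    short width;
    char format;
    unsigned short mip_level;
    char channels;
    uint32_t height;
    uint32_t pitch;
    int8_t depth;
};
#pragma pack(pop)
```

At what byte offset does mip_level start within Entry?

Config: f at 0 (size 4, align 4) → ends 4; b at 4 (size 2, align 2) → ends 6; pad 2 to align 4 for h; h at 8 (size 4, align 4) → ends 12; a at 12 (size 1, align 1) → ends 13; tail pad 3 to reach multiple of 4; total 16 bytes, alignment 4
layer at 0 (size 4, align 4) → ends 4
stride at 4 (size 16, align 4) → ends 20
width at 20 (size 2, align 2) → ends 22
format at 22 (size 1, align 1) → ends 23
pad 1 to align 2 for mip_level
mip_level at 24 (size 2, align 2) → ends 26

24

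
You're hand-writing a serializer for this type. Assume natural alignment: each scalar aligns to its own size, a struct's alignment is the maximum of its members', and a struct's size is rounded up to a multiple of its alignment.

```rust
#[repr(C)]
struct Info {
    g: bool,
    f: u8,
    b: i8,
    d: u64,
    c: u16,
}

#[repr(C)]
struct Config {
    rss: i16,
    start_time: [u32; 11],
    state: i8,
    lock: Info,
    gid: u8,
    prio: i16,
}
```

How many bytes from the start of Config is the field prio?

82

Info: 0..1  g  (1B, 1-aligned); 1..2  f  (1B, 1-aligned); 2..3  b  (1B, 1-aligned); 3..8  -- padding (5B); 8..16  d  (8B, 8-aligned); 16..18  c  (2B, 2-aligned); 18..24  -- tail padding (6B); sizeof = 24, alignof = 8
0..2  rss  (2B, 2-aligned)
2..4  -- padding (2B)
4..48  start_time  (44B, 4-aligned)
48..49  state  (1B, 1-aligned)
49..56  -- padding (7B)
56..80  lock  (24B, 8-aligned)
80..81  gid  (1B, 1-aligned)
81..82  -- padding (1B)
82..84  prio  (2B, 2-aligned)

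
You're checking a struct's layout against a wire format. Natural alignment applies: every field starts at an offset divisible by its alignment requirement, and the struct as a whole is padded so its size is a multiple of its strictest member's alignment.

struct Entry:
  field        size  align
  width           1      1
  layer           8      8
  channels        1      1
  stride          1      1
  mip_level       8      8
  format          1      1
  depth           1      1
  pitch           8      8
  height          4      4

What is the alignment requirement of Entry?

member alignments: width=1, layer=8, channels=1, stride=1, mip_level=8, format=1, depth=1, pitch=8, height=4
max = 8

8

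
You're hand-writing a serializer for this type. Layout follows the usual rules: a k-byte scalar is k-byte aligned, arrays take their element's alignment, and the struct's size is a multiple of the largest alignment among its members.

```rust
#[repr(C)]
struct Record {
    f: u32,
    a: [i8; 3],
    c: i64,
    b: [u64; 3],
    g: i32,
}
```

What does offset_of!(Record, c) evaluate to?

@0: f [4B, align 4] → 4
@4: a [3B, align 1] → 7
+1 pad (align 8)
@8: c [8B, align 8] → 16

8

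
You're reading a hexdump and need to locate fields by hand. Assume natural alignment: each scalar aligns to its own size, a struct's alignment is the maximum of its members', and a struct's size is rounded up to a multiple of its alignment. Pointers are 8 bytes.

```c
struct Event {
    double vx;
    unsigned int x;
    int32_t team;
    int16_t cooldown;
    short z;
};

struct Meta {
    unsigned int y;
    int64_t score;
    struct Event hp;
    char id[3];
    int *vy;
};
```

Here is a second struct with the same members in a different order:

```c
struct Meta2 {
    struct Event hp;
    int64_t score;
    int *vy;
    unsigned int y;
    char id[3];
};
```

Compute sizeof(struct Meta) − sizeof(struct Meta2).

Event: 0..8  vx  (8B, 8-aligned); 8..12  x  (4B, 4-aligned); 12..16  team  (4B, 4-aligned); 16..18  cooldown  (2B, 2-aligned); 18..20  z  (2B, 2-aligned); 20..24  -- tail padding (4B); sizeof = 24, alignof = 8
0..4  y  (4B, 4-aligned)
4..8  -- padding (4B)
8..16  score  (8B, 8-aligned)
16..40  hp  (24B, 8-aligned)
40..43  id  (3B, 1-aligned)
43..48  -- padding (5B)
48..56  vy  (8B, 8-aligned)
sizeof = 56, alignof = 8
— Meta2 —
0..24  hp  (24B, 8-aligned)
24..32  score  (8B, 8-aligned)
32..40  vy  (8B, 8-aligned)
40..44  y  (4B, 4-aligned)
44..47  id  (3B, 1-aligned)
47..48  -- tail padding (1B)
sizeof = 48, alignof = 8
56 − 48 = 8

8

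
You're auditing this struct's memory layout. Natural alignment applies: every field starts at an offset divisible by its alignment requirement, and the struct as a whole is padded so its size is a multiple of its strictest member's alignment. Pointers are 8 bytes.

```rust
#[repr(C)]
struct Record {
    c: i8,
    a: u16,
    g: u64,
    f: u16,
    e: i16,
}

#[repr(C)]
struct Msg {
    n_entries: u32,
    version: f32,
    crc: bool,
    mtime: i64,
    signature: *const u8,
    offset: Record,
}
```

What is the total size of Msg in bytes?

56

Record: 0..1  c  (1B, 1-aligned); 1..2  -- padding (1B); 2..4  a  (2B, 2-aligned); 4..8  -- padding (4B); 8..16  g  (8B, 8-aligned); 16..18  f  (2B, 2-aligned); 18..20  e  (2B, 2-aligned); 20..24  -- tail padding (4B); sizeof = 24, alignof = 8
0..4  n_entries  (4B, 4-aligned)
4..8  version  (4B, 4-aligned)
8..9  crc  (1B, 1-aligned)
9..16  -- padding (7B)
16..24  mtime  (8B, 8-aligned)
24..32  signature  (8B, 8-aligned)
32..56  offset  (24B, 8-aligned)
sizeof = 56, alignof = 8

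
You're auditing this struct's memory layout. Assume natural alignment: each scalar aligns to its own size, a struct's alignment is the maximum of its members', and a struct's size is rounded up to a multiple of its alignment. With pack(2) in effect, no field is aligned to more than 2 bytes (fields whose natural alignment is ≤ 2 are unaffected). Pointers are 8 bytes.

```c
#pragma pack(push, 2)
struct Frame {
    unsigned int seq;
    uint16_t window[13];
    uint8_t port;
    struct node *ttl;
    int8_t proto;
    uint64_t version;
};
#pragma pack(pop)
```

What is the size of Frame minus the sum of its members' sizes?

@0: seq [4B, align 2] → 4
@4: window [26B, align 2] → 30
@30: port [1B, align 1] → 31
+1 pad (align 2)
@32: ttl [8B, align 2] → 40
@40: proto [1B, align 1] → 41
+1 pad (align 2)
@42: version [8B, align 2] → 50
size 50, align 2
data bytes 48, size 50 → padding 2

2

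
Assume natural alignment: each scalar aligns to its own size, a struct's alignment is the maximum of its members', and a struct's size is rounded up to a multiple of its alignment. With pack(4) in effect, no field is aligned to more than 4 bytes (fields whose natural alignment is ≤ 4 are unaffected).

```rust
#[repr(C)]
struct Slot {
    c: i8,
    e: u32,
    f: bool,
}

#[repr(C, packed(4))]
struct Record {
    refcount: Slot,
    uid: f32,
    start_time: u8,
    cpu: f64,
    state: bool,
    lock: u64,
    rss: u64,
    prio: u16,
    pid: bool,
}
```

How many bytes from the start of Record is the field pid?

50

Slot: @0: c [1B, align 1] → 1; +3 pad (align 4); @4: e [4B, align 4] → 8; @8: f [1B, align 1] → 9; +3 tail pad (align 4); size 12, align 4
@0: refcount [12B, align 4] → 12
@12: uid [4B, align 4] → 16
@16: start_time [1B, align 1] → 17
+3 pad (align 4)
@20: cpu [8B, align 4] → 28
@28: state [1B, align 1] → 29
+3 pad (align 4)
@32: lock [8B, align 4] → 40
@40: rss [8B, align 4] → 48
@48: prio [2B, align 2] → 50
@50: pid [1B, align 1] → 51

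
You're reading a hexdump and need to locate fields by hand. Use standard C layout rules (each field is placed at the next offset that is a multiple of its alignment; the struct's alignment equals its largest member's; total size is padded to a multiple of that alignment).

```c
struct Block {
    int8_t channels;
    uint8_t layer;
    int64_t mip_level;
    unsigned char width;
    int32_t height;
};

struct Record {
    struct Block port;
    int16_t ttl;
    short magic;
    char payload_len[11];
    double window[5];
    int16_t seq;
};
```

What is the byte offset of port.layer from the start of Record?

1

Block: @0: channels [1B, align 1] → 1; @1: layer [1B, align 1] → 2; +6 pad (align 8); @8: mip_level [8B, align 8] → 16; @16: width [1B, align 1] → 17; +3 pad (align 4); @20: height [4B, align 4] → 24; size 24, align 8
@0: port [24B, align 8] → 24
within Block: layer at 1
0 + 1 = 1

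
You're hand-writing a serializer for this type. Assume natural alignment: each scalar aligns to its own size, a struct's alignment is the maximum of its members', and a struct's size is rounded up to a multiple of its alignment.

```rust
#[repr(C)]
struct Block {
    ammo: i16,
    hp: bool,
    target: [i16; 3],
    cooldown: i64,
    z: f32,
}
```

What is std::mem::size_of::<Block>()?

0..2  ammo  (2B, 2-aligned)
2..3  hp  (1B, 1-aligned)
3..4  -- padding (1B)
4..10  target  (6B, 2-aligned)
10..16  -- padding (6B)
16..24  cooldown  (8B, 8-aligned)
24..28  z  (4B, 4-aligned)
28..32  -- tail padding (4B)
sizeof = 32, alignof = 8

32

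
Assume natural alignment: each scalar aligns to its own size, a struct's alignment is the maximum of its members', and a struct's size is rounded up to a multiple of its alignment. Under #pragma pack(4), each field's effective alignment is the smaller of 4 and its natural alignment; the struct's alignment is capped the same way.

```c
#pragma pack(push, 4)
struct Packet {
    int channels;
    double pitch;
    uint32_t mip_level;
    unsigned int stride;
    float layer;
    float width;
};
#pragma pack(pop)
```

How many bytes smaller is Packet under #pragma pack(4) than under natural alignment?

4

natural layout:
  0..4  channels  (4B, 4-aligned)
  4..8  -- padding (4B)
  8..16  pitch  (8B, 8-aligned)
  16..20  mip_level  (4B, 4-aligned)
  20..24  stride  (4B, 4-aligned)
  24..28  layer  (4B, 4-aligned)
  28..32  width  (4B, 4-aligned)
  sizeof = 32, alignof = 8
packed(4) layout:
  0..4  channels  (4B, 4-aligned)
  4..12  pitch  (8B, 4-aligned)
  12..16  mip_level  (4B, 4-aligned)
  16..20  stride  (4B, 4-aligned)
  20..24  layer  (4B, 4-aligned)
  24..28  width  (4B, 4-aligned)
  sizeof = 28, alignof = 4
32 − 28 = 4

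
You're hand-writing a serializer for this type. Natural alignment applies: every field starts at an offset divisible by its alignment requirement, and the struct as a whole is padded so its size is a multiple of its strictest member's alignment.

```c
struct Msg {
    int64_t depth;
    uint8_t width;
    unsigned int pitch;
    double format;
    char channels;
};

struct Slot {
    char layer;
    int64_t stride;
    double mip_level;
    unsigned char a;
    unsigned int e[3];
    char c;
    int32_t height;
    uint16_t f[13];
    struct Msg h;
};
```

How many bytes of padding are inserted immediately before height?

Msg: @0: depth [8B, align 8] → 8; @8: width [1B, align 1] → 9; +3 pad (align 4); @12: pitch [4B, align 4] → 16; @16: format [8B, align 8] → 24; @24: channels [1B, align 1] → 25; +7 tail pad (align 8); size 32, align 8
@0: layer [1B, align 1] → 1
+7 pad (align 8)
@8: stride [8B, align 8] → 16
@16: mip_level [8B, align 8] → 24
@24: a [1B, align 1] → 25
+3 pad (align 4)
@28: e [12B, align 4] → 40
@40: c [1B, align 1] → 41
+3 pad (align 4)
@44: height [4B, align 4] → 48

3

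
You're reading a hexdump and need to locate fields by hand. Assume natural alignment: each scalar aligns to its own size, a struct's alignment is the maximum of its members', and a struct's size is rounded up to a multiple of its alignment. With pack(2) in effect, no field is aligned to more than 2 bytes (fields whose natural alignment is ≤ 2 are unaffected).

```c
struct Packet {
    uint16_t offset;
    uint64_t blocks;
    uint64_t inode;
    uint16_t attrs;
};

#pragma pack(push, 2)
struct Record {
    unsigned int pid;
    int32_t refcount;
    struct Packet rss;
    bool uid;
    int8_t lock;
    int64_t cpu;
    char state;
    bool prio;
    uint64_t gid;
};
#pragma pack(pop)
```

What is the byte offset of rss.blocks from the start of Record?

Packet: offset at 0 (size 2, align 2) → ends 2; pad 6 to align 8 for blocks; blocks at 8 (size 8, align 8) → ends 16; inode at 16 (size 8, align 8) → ends 24; attrs at 24 (size 2, align 2) → ends 26; tail pad 6 to reach multiple of 8; total 32 bytes, alignment 8
pid at 0 (size 4, align 2) → ends 4
refcount at 4 (size 4, align 2) → ends 8
rss at 8 (size 32, align 2) → ends 40
within Packet: blocks at 8
8 + 8 = 16

16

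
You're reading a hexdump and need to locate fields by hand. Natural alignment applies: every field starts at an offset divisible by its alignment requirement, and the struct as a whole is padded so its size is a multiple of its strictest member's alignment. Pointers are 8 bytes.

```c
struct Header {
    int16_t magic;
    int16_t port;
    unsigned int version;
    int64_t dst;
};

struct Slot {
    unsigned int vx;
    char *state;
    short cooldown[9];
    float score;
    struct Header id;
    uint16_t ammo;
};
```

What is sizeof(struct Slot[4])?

Header: 0..2  magic  (2B, 2-aligned); 2..4  port  (2B, 2-aligned); 4..8  version  (4B, 4-aligned); 8..16  dst  (8B, 8-aligned); sizeof = 16, alignof = 8
0..4  vx  (4B, 4-aligned)
4..8  -- padding (4B)
8..16  state  (8B, 8-aligned)
16..34  cooldown  (18B, 2-aligned)
34..36  -- padding (2B)
36..40  score  (4B, 4-aligned)
40..56  id  (16B, 8-aligned)
56..58  ammo  (2B, 2-aligned)
58..64  -- tail padding (6B)
sizeof = 64, alignof = 8
array of 4: 4 × 64 = 256

256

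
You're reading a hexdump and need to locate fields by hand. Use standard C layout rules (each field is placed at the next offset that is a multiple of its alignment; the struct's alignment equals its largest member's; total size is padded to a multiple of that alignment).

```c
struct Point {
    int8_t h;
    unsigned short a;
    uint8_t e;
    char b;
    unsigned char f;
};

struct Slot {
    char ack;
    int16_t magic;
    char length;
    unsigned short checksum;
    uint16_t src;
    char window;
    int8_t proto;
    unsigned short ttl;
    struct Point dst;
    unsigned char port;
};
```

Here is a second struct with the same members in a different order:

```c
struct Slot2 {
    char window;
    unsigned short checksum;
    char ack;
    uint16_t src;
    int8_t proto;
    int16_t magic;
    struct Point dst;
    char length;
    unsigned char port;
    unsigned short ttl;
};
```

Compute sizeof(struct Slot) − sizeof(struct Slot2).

0

Point: 0..1  h  (1B, 1-aligned); 1..2  -- padding (1B); 2..4  a  (2B, 2-aligned); 4..5  e  (1B, 1-aligned); 5..6  b  (1B, 1-aligned); 6..7  f  (1B, 1-aligned); 7..8  -- tail padding (1B); sizeof = 8, alignof = 2
0..1  ack  (1B, 1-aligned)
1..2  -- padding (1B)
2..4  magic  (2B, 2-aligned)
4..5  length  (1B, 1-aligned)
5..6  -- padding (1B)
6..8  checksum  (2B, 2-aligned)
8..10  src  (2B, 2-aligned)
10..11  window  (1B, 1-aligned)
11..12  proto  (1B, 1-aligned)
12..14  ttl  (2B, 2-aligned)
14..22  dst  (8B, 2-aligned)
22..23  port  (1B, 1-aligned)
23..24  -- tail padding (1B)
sizeof = 24, alignof = 2
— Slot2 —
0..1  window  (1B, 1-aligned)
1..2  -- padding (1B)
2..4  checksum  (2B, 2-aligned)
4..5  ack  (1B, 1-aligned)
5..6  -- padding (1B)
6..8  src  (2B, 2-aligned)
8..9  proto  (1B, 1-aligned)
9..10  -- padding (1B)
10..12  magic  (2B, 2-aligned)
12..20  dst  (8B, 2-aligned)
20..21  length  (1B, 1-aligned)
21..22  port  (1B, 1-aligned)
22..24  ttl  (2B, 2-aligned)
sizeof = 24, alignof = 2
24 − 24 = 0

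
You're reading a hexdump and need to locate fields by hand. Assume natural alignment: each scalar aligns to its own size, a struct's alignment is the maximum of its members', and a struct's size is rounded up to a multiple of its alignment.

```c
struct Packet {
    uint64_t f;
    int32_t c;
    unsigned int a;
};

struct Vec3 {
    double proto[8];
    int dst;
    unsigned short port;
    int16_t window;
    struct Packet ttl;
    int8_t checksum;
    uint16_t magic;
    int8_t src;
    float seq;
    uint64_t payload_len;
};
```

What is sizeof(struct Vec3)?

Packet: 0..8  f  (8B, 8-aligned); 8..12  c  (4B, 4-aligned); 12..16  a  (4B, 4-aligned); sizeof = 16, alignof = 8
0..64  proto  (64B, 8-aligned)
64..68  dst  (4B, 4-aligned)
68..70  port  (2B, 2-aligned)
70..72  window  (2B, 2-aligned)
72..88  ttl  (16B, 8-aligned)
88..89  checksum  (1B, 1-aligned)
89..90  -- padding (1B)
90..92  magic  (2B, 2-aligned)
92..93  src  (1B, 1-aligned)
93..96  -- padding (3B)
96..100  seq  (4B, 4-aligned)
100..104  -- padding (4B)
104..112  payload_len  (8B, 8-aligned)
sizeof = 112, alignof = 8

112 bytes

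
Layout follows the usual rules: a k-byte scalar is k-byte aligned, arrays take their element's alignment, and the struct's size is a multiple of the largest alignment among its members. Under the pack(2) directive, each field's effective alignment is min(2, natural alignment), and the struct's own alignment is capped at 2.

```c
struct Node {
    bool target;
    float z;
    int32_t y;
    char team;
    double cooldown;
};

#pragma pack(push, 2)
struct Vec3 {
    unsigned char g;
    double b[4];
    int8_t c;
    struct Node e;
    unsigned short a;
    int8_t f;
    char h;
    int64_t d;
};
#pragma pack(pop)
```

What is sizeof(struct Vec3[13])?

936

Node: 0..1  target  (1B, 1-aligned); 1..4  -- padding (3B); 4..8  z  (4B, 4-aligned); 8..12  y  (4B, 4-aligned); 12..13  team  (1B, 1-aligned); 13..16  -- padding (3B); 16..24  cooldown  (8B, 8-aligned); sizeof = 24, alignof = 8
0..1  g  (1B, 1-aligned)
1..2  -- padding (1B)
2..34  b  (32B, 2-aligned)
34..35  c  (1B, 1-aligned)
35..36  -- padding (1B)
36..60  e  (24B, 2-aligned)
60..62  a  (2B, 2-aligned)
62..63  f  (1B, 1-aligned)
63..64  h  (1B, 1-aligned)
64..72  d  (8B, 2-aligned)
sizeof = 72, alignof = 2
array of 13: 13 × 72 = 936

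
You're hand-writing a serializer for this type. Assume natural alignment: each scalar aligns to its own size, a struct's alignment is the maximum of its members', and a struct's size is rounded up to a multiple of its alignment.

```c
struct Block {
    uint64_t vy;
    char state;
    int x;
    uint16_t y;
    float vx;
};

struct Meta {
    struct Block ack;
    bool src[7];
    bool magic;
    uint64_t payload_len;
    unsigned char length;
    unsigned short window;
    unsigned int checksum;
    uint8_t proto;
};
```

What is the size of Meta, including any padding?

56 bytes

Block: @0: vy [8B, align 8] → 8; @8: state [1B, align 1] → 9; +3 pad (align 4); @12: x [4B, align 4] → 16; @16: y [2B, align 2] → 18; +2 pad (align 4); @20: vx [4B, align 4] → 24; size 24, align 8
@0: ack [24B, align 8] → 24
@24: src [7B, align 1] → 31
@31: magic [1B, align 1] → 32
@32: payload_len [8B, align 8] → 40
@40: length [1B, align 1] → 41
+1 pad (align 2)
@42: window [2B, align 2] → 44
@44: checksum [4B, align 4] → 48
@48: proto [1B, align 1] → 49
+7 tail pad (align 8)
size 56, align 8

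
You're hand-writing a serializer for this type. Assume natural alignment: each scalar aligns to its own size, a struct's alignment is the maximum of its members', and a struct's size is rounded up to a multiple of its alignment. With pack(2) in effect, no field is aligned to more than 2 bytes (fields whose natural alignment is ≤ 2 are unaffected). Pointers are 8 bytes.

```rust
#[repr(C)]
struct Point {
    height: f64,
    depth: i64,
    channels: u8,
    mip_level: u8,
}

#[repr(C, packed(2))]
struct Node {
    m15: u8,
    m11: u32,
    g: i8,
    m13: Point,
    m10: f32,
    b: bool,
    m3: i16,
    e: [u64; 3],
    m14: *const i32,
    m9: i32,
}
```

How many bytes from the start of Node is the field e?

Point: 0..8  height  (8B, 8-aligned); 8..16  depth  (8B, 8-aligned); 16..17  channels  (1B, 1-aligned); 17..18  mip_level  (1B, 1-aligned); 18..24  -- tail padding (6B); sizeof = 24, alignof = 8
0..1  m15  (1B, 1-aligned)
1..2  -- padding (1B)
2..6  m11  (4B, 2-aligned)
6..7  g  (1B, 1-aligned)
7..8  -- padding (1B)
8..32  m13  (24B, 2-aligned)
32..36  m10  (4B, 2-aligned)
36..37  b  (1B, 1-aligned)
37..38  -- padding (1B)
38..40  m3  (2B, 2-aligned)
40..64  e  (24B, 2-aligned)

40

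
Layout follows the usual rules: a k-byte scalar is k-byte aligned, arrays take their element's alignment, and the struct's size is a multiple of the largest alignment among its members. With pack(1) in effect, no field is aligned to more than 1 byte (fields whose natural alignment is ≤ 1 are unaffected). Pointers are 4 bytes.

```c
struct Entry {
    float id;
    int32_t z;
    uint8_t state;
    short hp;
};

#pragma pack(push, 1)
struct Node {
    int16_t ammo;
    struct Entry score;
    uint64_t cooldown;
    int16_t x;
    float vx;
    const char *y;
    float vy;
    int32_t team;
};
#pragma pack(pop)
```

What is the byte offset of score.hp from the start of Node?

12

Entry: 0..4  id  (4B, 4-aligned); 4..8  z  (4B, 4-aligned); 8..9  state  (1B, 1-aligned); 9..10  -- padding (1B); 10..12  hp  (2B, 2-aligned); sizeof = 12, alignof = 4
0..2  ammo  (2B, 1-aligned)
2..14  score  (12B, 1-aligned)
within Entry: hp at 10
2 + 10 = 12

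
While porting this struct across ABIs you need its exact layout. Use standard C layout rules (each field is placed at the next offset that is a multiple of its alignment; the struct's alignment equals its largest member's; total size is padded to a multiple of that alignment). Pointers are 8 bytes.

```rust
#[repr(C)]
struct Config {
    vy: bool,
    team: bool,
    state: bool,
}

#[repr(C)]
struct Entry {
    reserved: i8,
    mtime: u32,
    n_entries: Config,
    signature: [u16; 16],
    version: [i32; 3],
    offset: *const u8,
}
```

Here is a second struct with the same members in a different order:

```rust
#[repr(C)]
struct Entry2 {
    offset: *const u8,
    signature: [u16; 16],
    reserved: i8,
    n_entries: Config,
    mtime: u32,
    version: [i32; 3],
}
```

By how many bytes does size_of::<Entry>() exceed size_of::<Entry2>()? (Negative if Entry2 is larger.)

0

Config: 0..1  vy  (1B, 1-aligned); 1..2  team  (1B, 1-aligned); 2..3  state  (1B, 1-aligned); sizeof = 3, alignof = 1
0..1  reserved  (1B, 1-aligned)
1..4  -- padding (3B)
4..8  mtime  (4B, 4-aligned)
8..11  n_entries  (3B, 1-aligned)
11..12  -- padding (1B)
12..44  signature  (32B, 2-aligned)
44..56  version  (12B, 4-aligned)
56..64  offset  (8B, 8-aligned)
sizeof = 64, alignof = 8
— Entry2 —
0..8  offset  (8B, 8-aligned)
8..40  signature  (32B, 2-aligned)
40..41  reserved  (1B, 1-aligned)
41..44  n_entries  (3B, 1-aligned)
44..48  mtime  (4B, 4-aligned)
48..60  version  (12B, 4-aligned)
60..64  -- tail padding (4B)
sizeof = 64, alignof = 8
64 − 64 = 0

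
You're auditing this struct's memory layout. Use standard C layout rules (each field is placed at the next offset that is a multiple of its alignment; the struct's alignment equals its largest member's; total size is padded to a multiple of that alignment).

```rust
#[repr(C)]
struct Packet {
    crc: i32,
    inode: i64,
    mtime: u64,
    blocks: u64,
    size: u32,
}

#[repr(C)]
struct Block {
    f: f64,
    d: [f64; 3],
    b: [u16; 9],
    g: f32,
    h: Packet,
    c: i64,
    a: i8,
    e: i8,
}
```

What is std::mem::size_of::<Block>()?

Packet: 0..4  crc  (4B, 4-aligned); 4..8  -- padding (4B); 8..16  inode  (8B, 8-aligned); 16..24  mtime  (8B, 8-aligned); 24..32  blocks  (8B, 8-aligned); 32..36  size  (4B, 4-aligned); 36..40  -- tail padding (4B); sizeof = 40, alignof = 8
0..8  f  (8B, 8-aligned)
8..32  d  (24B, 8-aligned)
32..50  b  (18B, 2-aligned)
50..52  -- padding (2B)
52..56  g  (4B, 4-aligned)
56..96  h  (40B, 8-aligned)
96..104  c  (8B, 8-aligned)
104..105  a  (1B, 1-aligned)
105..106  e  (1B, 1-aligned)
106..112  -- tail padding (6B)
sizeof = 112, alignof = 8

112 bytes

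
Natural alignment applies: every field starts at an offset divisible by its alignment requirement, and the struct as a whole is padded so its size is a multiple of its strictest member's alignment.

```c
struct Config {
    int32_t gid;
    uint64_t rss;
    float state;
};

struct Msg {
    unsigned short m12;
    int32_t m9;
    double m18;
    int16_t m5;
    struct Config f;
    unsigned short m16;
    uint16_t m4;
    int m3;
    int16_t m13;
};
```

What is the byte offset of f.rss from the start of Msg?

32

Config: 0..4  gid  (4B, 4-aligned); 4..8  -- padding (4B); 8..16  rss  (8B, 8-aligned); 16..20  state  (4B, 4-aligned); 20..24  -- tail padding (4B); sizeof = 24, alignof = 8
0..2  m12  (2B, 2-aligned)
2..4  -- padding (2B)
4..8  m9  (4B, 4-aligned)
8..16  m18  (8B, 8-aligned)
16..18  m5  (2B, 2-aligned)
18..24  -- padding (6B)
24..48  f  (24B, 8-aligned)
within Config: rss at 8
24 + 8 = 32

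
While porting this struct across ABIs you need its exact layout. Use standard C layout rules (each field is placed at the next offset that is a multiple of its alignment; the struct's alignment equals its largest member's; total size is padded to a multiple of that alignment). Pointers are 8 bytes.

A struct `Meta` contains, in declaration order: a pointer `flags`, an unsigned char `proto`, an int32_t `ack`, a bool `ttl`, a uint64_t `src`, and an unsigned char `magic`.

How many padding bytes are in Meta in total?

17

flags at 0 (size 8, align 8) → ends 8
proto at 8 (size 1, align 1) → ends 9
pad 3 to align 4 for ack
ack at 12 (size 4, align 4) → ends 16
ttl at 16 (size 1, align 1) → ends 17
pad 7 to align 8 for src
src at 24 (size 8, align 8) → ends 32
magic at 32 (size 1, align 1) → ends 33
tail pad 7 to reach multiple of 8
total 40 bytes, alignment 8
data bytes 23, size 40 → padding 17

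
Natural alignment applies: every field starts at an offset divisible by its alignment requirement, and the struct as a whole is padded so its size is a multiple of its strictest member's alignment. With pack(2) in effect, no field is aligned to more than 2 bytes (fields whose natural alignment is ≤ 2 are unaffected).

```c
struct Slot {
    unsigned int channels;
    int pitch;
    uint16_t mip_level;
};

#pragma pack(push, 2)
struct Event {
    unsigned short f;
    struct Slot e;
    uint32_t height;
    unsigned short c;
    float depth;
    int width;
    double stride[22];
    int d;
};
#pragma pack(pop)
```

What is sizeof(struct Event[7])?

1456

Slot: channels at 0 (size 4, align 4) → ends 4; pitch at 4 (size 4, align 4) → ends 8; mip_level at 8 (size 2, align 2) → ends 10; tail pad 2 to reach multiple of 4; total 12 bytes, alignment 4
f at 0 (size 2, align 2) → ends 2
e at 2 (size 12, align 2) → ends 14
height at 14 (size 4, align 2) → ends 18
c at 18 (size 2, align 2) → ends 20
depth at 20 (size 4, align 2) → ends 24
width at 24 (size 4, align 2) → ends 28
stride at 28 (size 176, align 2) → ends 204
d at 204 (size 4, align 2) → ends 208
total 208 bytes, alignment 2
array of 7: 7 × 208 = 1456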